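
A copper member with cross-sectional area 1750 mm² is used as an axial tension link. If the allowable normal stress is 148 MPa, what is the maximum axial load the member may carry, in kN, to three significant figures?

P_max = σ_allow · A = 148 · 1750 = 259000 N = 259 kN.

259 kN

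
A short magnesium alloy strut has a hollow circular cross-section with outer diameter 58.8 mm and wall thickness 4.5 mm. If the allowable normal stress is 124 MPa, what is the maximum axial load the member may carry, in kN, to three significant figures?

95.2 kN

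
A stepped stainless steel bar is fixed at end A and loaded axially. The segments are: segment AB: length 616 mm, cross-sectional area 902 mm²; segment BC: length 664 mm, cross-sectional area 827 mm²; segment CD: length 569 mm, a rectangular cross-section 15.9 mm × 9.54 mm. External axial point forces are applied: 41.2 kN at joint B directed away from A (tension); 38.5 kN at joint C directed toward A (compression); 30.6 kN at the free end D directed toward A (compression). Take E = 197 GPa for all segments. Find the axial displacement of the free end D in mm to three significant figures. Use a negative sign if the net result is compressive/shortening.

Internal axial forces (sectioning from the free end, tension +): N_CD = -30.6 kN, N_BC = -69.1 kN, N_AB = -27.9 kN.
A_CD = 151.7 mm².
δ_AB = -27900·616/(902·197000) = -0.09672 mm
δ_BC = -69100·664/(827·197000) = -0.2816 mm
δ_CD = -30600·569/(151.7·197000) = -0.5827 mm
δ = Σδ_i = -0.961 mm.

-0.961 mm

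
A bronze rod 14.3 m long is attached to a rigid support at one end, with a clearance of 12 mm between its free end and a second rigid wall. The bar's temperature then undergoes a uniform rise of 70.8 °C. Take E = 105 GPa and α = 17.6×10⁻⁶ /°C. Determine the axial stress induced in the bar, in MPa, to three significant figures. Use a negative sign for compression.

-42.7 MPa

Free thermal expansion αLΔT = 17.6e-6 · 14300 · 70.8 = 17.82 mm.
The walls engage after the gap closes; constrained expansion = 17.82 − 12 = 5.819 mm.
The walls impose strain ε = −(5.819)/14300 = -4.0692e-04; σ = Eε = 105000 · -4.0692e-04 = -42.73 MPa.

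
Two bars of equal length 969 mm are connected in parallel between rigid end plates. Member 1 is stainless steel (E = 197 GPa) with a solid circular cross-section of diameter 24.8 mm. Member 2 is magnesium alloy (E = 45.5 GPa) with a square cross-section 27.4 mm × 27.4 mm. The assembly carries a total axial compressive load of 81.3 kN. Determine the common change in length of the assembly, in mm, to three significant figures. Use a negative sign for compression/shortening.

A_1 = 483.1 mm².
A_2 = 750.8 mm².
Equal strain + equilibrium ⇒ each member carries load in proportion to AE: A₁E₁ = 95160000 N, A₂E₂ = 34160000 N, ΣAE = 129300000 N.
δ = PL/ΣAE = -81300·969/129300000 = -0.6092 mm.

-0.609 mm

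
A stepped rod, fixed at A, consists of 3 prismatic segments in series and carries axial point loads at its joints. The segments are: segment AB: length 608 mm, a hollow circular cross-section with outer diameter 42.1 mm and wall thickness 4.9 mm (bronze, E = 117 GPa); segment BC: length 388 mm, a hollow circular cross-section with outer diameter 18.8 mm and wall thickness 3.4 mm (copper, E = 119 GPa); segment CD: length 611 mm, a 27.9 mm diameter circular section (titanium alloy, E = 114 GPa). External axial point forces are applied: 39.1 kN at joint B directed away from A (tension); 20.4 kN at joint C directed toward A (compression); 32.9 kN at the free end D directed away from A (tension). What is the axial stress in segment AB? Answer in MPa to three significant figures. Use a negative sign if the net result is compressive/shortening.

Internal axial forces (sectioning from the free end, tension +): N_CD = 32.9 kN, N_BC = 12.5 kN, N_AB = 51.6 kN.
A_AB = 572.6 mm².
σ_AB = N_AB/A_AB = 51600/572.6 = 90.11 MPa.

90.1 MPa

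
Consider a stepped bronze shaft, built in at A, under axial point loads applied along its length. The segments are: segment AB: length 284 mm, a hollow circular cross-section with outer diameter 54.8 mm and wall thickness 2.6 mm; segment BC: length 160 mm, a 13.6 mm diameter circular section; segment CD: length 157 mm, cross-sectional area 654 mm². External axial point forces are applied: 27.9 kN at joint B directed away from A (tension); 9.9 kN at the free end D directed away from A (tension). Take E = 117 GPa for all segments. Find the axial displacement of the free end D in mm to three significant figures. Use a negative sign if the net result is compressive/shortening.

0.329 mm

Internal axial forces (sectioning from the free end, tension +): N_CD = 9.9 kN, N_BC = 9.9 kN, N_AB = 37.8 kN.
A_AB = 426.4 mm².
A_BC = 145.3 mm².
δ_AB = 37800·284/(426.4·117000) = 0.2152 mm
δ_BC = 9900·160/(145.3·117000) = 0.0932 mm
δ_CD = 9900·157/(654·117000) = 0.02031 mm
δ = Σδ_i = 0.3287 mm.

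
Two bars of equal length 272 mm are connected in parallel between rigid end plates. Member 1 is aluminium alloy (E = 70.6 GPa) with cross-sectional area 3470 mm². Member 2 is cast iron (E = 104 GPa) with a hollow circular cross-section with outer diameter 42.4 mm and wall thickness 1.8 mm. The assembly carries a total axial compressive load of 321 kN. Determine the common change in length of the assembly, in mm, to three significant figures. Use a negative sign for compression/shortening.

A_2 = 229.6 mm².
Equal strain + equilibrium ⇒ each member carries load in proportion to AE: A₁E₁ = 245000000 N, A₂E₂ = 23880000 N, ΣAE = 268900000 N.
δ = PL/ΣAE = -321000·272/268900000 = -0.3248 mm.

-0.325 mm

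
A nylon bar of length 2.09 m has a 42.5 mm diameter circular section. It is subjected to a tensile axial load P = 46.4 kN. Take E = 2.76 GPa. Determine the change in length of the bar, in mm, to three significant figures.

24.8 mm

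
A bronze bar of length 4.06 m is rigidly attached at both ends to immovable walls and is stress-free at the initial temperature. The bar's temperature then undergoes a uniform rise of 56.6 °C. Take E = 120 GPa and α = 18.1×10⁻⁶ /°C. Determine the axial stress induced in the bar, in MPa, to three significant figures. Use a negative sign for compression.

-123 MPa

Free thermal expansion αLΔT = 18.1e-6 · 4060 · 56.6 = 4.159 mm.
The walls impose strain ε = −(4.159)/4060 = -1.0245e-03; σ = Eε = 120000 · -1.0245e-03 = -122.9 MPa.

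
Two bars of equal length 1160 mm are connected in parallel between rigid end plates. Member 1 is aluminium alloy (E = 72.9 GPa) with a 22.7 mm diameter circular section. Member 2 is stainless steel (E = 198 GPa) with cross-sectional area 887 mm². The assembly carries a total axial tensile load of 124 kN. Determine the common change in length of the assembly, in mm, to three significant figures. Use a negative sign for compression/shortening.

A_1 = 404.7 mm².
Equal strain + equilibrium ⇒ each member carries load in proportion to AE: A₁E₁ = 29500000 N, A₂E₂ = 175600000 N, ΣAE = 205100000 N.
δ = PL/ΣAE = 124000·1160/205100000 = 0.7012 mm.

0.701 mm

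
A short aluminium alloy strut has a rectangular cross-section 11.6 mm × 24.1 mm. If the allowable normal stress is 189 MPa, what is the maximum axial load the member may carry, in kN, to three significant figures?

52.8 kN

A = 279.6 mm².
P_max = σ_allow · A = 189 · 279.6 = 52840 N = 52.84 kN.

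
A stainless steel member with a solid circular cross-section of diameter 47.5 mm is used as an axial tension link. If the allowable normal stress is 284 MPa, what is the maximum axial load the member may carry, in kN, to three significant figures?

503 kN

A = 1772 mm².
P_max = σ_allow · A = 284 · 1772 = 503300 N = 503.3 kN.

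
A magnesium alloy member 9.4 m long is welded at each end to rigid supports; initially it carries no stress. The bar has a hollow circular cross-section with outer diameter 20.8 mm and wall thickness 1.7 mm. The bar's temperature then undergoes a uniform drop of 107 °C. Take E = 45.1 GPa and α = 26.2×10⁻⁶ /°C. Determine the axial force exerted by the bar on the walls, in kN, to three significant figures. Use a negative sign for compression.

12.9 kN

Free thermal expansion αLΔT = 26.2e-6 · 9400 · -107 = -26.35 mm.
The walls impose strain ε = −(-26.35)/9400 = 2.8034e-03; σ = Eε = 45100 · 2.8034e-03 = 126.4 MPa.
Wall reaction R = σ·A = 126.4·102 = 12900 N = 12.9 kN.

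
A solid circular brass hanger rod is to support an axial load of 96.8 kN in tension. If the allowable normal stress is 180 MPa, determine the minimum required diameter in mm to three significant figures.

Required area A ≥ P/σ_allow = 96800/180 = 537.8 mm².
For a solid circular section, d ≥ √(4A/π) = 26.17 mm.

26.2 mm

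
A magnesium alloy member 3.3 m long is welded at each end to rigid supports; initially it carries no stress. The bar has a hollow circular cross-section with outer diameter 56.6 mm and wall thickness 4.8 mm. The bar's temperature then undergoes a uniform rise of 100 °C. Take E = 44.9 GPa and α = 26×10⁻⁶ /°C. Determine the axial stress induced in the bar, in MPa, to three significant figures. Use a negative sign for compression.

Free thermal expansion αLΔT = 26e-6 · 3300 · 100 = 8.58 mm.
The walls impose strain ε = −(8.58)/3300 = -2.6000e-03; σ = Eε = 44900 · -2.6000e-03 = -116.7 MPa.

-117 MPa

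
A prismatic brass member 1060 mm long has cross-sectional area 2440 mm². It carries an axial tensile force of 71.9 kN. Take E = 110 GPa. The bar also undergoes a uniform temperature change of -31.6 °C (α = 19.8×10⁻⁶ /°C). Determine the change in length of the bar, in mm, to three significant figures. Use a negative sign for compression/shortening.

δ_mech = NL/(AE) = 71900·1060/(2440·110000) = 0.284 mm.
δ_thermal = αLΔT = 19.8e-6·1060·-31.6 = -0.6632 mm.
δ = δ_mech + δ_thermal = -0.3793 mm.

-0.379 mm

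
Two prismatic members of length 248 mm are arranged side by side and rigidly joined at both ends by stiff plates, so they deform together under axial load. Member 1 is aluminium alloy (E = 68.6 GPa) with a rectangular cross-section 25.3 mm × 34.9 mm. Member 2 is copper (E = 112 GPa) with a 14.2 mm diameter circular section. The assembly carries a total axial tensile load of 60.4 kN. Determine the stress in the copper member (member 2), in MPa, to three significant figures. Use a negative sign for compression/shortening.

86.4 MPa

A_1 = 883 mm².
A_2 = 158.4 mm².
Equal strain + equilibrium ⇒ each member carries load in proportion to AE: A₁E₁ = 60570000 N, A₂E₂ = 17740000 N, ΣAE = 78310000 N.
σ₂ = P·E₂/ΣAE = 60400·112000/78310000 = 86.39 MPa.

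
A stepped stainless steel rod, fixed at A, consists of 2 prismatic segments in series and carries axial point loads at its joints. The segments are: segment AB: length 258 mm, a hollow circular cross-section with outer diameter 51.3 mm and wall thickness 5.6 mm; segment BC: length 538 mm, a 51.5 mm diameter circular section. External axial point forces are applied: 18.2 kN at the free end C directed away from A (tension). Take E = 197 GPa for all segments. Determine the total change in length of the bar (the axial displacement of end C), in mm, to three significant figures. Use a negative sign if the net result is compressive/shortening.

Internal axial forces (sectioning from the free end, tension +): N_BC = 18.2 kN, N_AB = 18.2 kN.
A_AB = 804 mm².
A_BC = 2083 mm².
δ_AB = 18200·258/(804·197000) = 0.02965 mm
δ_BC = 18200·538/(2083·197000) = 0.02386 mm
δ = Σδ_i = 0.05351 mm.

0.0535 mm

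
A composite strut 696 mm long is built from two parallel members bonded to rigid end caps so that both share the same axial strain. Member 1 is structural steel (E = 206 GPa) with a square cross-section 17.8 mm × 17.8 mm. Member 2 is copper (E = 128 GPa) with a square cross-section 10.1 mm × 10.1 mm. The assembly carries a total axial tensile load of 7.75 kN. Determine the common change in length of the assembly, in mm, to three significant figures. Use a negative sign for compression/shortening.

0.0689 mm

A_1 = 316.8 mm².
A_2 = 102 mm².
Equal strain + equilibrium ⇒ each member carries load in proportion to AE: A₁E₁ = 65270000 N, A₂E₂ = 13060000 N, ΣAE = 78330000 N.
δ = PL/ΣAE = 7750·696/78330000 = 0.06887 mm.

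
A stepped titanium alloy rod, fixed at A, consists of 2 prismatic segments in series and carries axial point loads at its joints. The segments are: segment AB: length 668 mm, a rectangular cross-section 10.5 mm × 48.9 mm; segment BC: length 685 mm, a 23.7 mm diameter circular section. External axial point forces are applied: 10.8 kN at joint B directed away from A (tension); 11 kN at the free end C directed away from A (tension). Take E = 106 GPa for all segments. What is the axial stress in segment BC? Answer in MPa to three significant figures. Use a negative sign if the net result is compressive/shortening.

Internal axial forces (sectioning from the free end, tension +): N_BC = 11 kN, N_AB = 21.8 kN.
A_BC = 441.2 mm².
σ_BC = N_BC/A_BC = 11000/441.2 = 24.93 MPa.

24.9 MPa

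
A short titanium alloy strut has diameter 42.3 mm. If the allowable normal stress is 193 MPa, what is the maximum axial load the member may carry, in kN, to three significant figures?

A = 1405 mm².
P_max = σ_allow · A = 193 · 1405 = 271200 N = 271.2 kN.

271 kN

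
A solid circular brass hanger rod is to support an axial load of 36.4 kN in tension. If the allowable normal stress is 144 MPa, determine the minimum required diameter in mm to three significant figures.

Required area A ≥ P/σ_allow = 36400/144 = 252.8 mm².
For a solid circular section, d ≥ √(4A/π) = 17.94 mm.

17.9 mm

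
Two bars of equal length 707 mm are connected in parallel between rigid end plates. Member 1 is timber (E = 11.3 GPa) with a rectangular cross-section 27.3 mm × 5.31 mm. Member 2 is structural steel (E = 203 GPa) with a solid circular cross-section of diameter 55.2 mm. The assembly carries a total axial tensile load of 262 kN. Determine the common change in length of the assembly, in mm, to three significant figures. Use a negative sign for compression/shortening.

0.380 mm

A_1 = 145 mm².
A_2 = 2393 mm².
Equal strain + equilibrium ⇒ each member carries load in proportion to AE: A₁E₁ = 1638000 N, A₂E₂ = 485800000 N, ΣAE = 487400000 N.
δ = PL/ΣAE = 262000·707/487400000 = 0.38 mm.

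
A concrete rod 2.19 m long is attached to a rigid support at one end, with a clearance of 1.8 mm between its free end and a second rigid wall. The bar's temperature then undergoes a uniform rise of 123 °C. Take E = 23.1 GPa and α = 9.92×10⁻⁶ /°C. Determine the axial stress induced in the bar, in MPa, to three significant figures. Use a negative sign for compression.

-9.20 MPa

Free thermal expansion αLΔT = 9.92e-6 · 2190 · 123 = 2.672 mm.
The walls engage after the gap closes; constrained expansion = 2.672 − 1.8 = 0.8722 mm.
The walls impose strain ε = −(0.8722)/2190 = -3.9824e-04; σ = Eε = 23100 · -3.9824e-04 = -9.199 MPa.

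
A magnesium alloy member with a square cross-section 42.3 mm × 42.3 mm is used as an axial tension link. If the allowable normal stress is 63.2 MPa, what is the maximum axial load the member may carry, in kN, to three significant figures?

A = 1789 mm².
P_max = σ_allow · A = 63.2 · 1789 = 113100 N = 113.1 kN.

113 kN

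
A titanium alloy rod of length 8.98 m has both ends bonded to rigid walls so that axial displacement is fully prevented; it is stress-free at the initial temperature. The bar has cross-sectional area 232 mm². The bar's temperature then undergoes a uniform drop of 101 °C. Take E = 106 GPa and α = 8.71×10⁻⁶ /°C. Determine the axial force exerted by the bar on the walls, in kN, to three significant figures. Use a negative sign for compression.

21.6 kN

Free thermal expansion αLΔT = 8.71e-6 · 8980 · -101 = -7.9 mm.
The walls impose strain ε = −(-7.9)/8980 = 8.7971e-04; σ = Eε = 106000 · 8.7971e-04 = 93.25 MPa.
Wall reaction R = σ·A = 93.25·232 = 21630 N = 21.63 kN.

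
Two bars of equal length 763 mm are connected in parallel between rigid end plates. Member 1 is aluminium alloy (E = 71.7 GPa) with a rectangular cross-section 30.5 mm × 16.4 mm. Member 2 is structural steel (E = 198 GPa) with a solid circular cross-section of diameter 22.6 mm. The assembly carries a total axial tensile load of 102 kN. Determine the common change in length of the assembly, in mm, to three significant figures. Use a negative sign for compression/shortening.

0.675 mm

A_1 = 500.2 mm².
A_2 = 401.1 mm².
Equal strain + equilibrium ⇒ each member carries load in proportion to AE: A₁E₁ = 35860000 N, A₂E₂ = 79430000 N, ΣAE = 115300000 N.
δ = PL/ΣAE = 102000·763/115300000 = 0.675 mm.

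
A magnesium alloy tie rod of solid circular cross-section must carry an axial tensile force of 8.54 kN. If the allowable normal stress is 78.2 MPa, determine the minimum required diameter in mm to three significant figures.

11.8 mm

Required area A ≥ P/σ_allow = 8540/78.2 = 109.2 mm².
For a solid circular section, d ≥ √(4A/π) = 11.79 mm.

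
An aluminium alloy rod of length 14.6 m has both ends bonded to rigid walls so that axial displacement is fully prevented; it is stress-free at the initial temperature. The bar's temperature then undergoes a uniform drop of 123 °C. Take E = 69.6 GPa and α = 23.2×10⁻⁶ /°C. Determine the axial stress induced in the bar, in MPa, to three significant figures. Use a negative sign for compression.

Free thermal expansion αLΔT = 23.2e-6 · 14600 · -123 = -41.66 mm.
The walls impose strain ε = −(-41.66)/14600 = 2.8536e-03; σ = Eε = 69600 · 2.8536e-03 = 198.6 MPa.

199 MPa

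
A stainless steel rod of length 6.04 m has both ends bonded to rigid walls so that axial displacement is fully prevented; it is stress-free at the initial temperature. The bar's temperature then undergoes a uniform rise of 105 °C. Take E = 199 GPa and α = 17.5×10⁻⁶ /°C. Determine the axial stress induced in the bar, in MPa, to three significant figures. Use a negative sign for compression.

-366 MPa

Free thermal expansion αLΔT = 17.5e-6 · 6040 · 105 = 11.1 mm.
The walls impose strain ε = −(11.1)/6040 = -1.8375e-03; σ = Eε = 199000 · -1.8375e-03 = -365.7 MPa.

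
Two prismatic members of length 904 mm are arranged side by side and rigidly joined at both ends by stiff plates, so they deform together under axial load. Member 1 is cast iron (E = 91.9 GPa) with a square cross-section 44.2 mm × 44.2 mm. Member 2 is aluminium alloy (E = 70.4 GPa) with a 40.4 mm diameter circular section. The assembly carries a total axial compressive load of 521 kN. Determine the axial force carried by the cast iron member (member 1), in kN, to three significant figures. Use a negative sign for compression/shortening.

A_1 = 1954 mm².
A_2 = 1282 mm².
Equal strain + equilibrium ⇒ each member carries load in proportion to AE: A₁E₁ = 179500000 N, A₂E₂ = 90250000 N, ΣAE = 269800000 N.
F₁ = P·A₁E₁/ΣAE = -521000·179500000/269800000 = -346700 N.

-347 kN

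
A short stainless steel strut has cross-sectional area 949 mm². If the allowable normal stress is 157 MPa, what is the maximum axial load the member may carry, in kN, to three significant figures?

149 kN

P_max = σ_allow · A = 157 · 949 = 149000 N = 149 kN.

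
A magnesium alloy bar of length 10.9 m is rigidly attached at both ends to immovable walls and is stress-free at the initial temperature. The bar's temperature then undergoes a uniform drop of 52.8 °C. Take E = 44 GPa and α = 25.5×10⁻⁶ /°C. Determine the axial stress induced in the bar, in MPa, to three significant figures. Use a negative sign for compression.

59.2 MPa

Free thermal expansion αLΔT = 25.5e-6 · 10900 · -52.8 = -14.68 mm.
The walls impose strain ε = −(-14.68)/10900 = 1.3464e-03; σ = Eε = 44000 · 1.3464e-03 = 59.24 MPa.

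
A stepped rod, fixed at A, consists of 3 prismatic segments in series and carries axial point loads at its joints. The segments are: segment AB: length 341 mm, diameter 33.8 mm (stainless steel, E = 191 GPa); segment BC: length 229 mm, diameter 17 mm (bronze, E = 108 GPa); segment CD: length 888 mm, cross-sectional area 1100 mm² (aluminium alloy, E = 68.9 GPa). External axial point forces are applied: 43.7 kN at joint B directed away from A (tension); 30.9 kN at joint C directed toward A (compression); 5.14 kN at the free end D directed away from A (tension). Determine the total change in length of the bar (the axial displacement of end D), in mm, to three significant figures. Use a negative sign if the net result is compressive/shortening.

-0.145 mm

Internal axial forces (sectioning from the free end, tension +): N_CD = 5.14 kN, N_BC = -25.76 kN, N_AB = 17.94 kN.
A_AB = 897.3 mm².
A_BC = 227 mm².
δ_AB = 17940·341/(897.3·191000) = 0.0357 mm
δ_BC = -25760·229/(227·108000) = -0.2406 mm
δ_CD = 5140·888/(1100·68900) = 0.06022 mm
δ = Σδ_i = -0.1447 mm.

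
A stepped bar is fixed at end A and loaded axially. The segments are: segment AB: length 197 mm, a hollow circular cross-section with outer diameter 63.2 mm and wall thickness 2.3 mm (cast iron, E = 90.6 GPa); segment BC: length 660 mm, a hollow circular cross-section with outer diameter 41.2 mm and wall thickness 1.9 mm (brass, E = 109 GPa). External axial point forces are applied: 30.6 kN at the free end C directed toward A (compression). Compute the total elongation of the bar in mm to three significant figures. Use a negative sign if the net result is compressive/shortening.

Internal axial forces (sectioning from the free end, tension +): N_BC = -30.6 kN, N_AB = -30.6 kN.
A_AB = 440 mm².
A_BC = 234.6 mm².
δ_AB = -30600·197/(440·90600) = -0.1512 mm
δ_BC = -30600·660/(234.6·109000) = -0.7898 mm
δ = Σδ_i = -0.9411 mm.

-0.941 mm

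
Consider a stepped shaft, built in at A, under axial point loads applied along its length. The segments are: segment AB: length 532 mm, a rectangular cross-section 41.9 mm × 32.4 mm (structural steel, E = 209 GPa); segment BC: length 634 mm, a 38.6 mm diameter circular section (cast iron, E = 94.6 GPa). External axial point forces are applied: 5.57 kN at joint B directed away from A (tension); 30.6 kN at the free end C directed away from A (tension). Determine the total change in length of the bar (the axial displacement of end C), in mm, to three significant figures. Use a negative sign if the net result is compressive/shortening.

0.243 mm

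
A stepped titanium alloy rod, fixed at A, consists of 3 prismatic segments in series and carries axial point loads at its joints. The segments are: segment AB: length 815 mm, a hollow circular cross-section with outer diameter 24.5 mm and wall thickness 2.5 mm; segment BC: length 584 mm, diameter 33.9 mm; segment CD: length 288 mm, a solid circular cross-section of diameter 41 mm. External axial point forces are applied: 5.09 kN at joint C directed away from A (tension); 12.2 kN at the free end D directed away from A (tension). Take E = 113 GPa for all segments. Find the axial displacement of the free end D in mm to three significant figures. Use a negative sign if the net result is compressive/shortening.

Internal axial forces (sectioning from the free end, tension +): N_CD = 12.2 kN, N_BC = 17.29 kN, N_AB = 17.29 kN.
A_AB = 172.8 mm².
A_BC = 902.6 mm².
A_CD = 1320 mm².
δ_AB = 17290·815/(172.8·113000) = 0.7217 mm
δ_BC = 17290·584/(902.6·113000) = 0.099 mm
δ_CD = 12200·288/(1320·113000) = 0.02355 mm
δ = Σδ_i = 0.8443 mm.

0.844 mm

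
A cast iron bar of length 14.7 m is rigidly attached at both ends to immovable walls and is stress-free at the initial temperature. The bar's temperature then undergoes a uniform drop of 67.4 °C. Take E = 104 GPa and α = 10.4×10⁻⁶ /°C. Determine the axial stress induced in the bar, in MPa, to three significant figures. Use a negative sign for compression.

72.9 MPa

Free thermal expansion αLΔT = 10.4e-6 · 14700 · -67.4 = -10.3 mm.
The walls impose strain ε = −(-10.3)/14700 = 7.0096e-04; σ = Eε = 104000 · 7.0096e-04 = 72.9 MPa.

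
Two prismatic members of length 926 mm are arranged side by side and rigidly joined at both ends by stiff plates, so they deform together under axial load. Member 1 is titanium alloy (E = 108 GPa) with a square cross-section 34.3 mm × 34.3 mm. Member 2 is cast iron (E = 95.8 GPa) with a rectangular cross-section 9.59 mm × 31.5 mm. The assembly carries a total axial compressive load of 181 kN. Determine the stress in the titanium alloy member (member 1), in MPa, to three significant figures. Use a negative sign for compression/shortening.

A_1 = 1176 mm².
A_2 = 302.1 mm².
Equal strain + equilibrium ⇒ each member carries load in proportion to AE: A₁E₁ = 127100000 N, A₂E₂ = 28940000 N, ΣAE = 156000000 N.
σ₁ = P·E₁/ΣAE = -181000·108000/156000000 = -125.3 MPa.

-125 MPa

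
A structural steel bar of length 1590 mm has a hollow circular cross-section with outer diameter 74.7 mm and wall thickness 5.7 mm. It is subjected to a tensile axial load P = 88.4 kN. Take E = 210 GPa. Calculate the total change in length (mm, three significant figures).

0.542 mm

A = 1236 mm².
δ_mech = NL/(AE) = 88400·1590/(1236·210000) = 0.5417 mm.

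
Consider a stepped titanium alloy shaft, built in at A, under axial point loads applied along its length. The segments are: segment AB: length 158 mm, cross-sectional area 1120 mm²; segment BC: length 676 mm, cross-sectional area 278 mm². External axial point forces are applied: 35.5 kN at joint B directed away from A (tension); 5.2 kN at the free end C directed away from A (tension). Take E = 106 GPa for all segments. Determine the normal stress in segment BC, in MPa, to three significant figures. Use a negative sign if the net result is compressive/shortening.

Internal axial forces (sectioning from the free end, tension +): N_BC = 5.2 kN, N_AB = 40.7 kN.
σ_BC = N_BC/A_BC = 5200/278 = 18.71 MPa.

18.7 MPa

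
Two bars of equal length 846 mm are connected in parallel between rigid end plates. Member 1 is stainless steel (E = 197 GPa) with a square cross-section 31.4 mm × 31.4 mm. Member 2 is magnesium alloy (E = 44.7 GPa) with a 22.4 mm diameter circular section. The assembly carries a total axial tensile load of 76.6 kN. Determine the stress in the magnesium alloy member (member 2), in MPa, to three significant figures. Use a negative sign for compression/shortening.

16.2 MPa

A_1 = 986 mm².
A_2 = 394.1 mm².
Equal strain + equilibrium ⇒ each member carries load in proportion to AE: A₁E₁ = 194200000 N, A₂E₂ = 17620000 N, ΣAE = 211800000 N.
σ₂ = P·E₂/ΣAE = 76600·44700/211800000 = 16.16 MPa.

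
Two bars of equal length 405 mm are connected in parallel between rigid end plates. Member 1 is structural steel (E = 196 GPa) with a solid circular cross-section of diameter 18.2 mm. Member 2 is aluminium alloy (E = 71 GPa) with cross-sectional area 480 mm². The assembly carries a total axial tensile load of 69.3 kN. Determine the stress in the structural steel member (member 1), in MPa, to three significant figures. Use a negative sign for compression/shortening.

160 MPa

A_1 = 260.2 mm².
Equal strain + equilibrium ⇒ each member carries load in proportion to AE: A₁E₁ = 50990000 N, A₂E₂ = 34080000 N, ΣAE = 85070000 N.
σ₁ = P·E₁/ΣAE = 69300·196000/85070000 = 159.7 MPa.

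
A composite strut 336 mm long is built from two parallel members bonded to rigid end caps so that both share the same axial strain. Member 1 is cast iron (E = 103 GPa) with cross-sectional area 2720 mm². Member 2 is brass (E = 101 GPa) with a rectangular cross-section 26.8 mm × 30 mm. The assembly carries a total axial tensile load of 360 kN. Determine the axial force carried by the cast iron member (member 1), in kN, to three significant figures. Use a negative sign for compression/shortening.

279 kN

A_2 = 804 mm².
Equal strain + equilibrium ⇒ each member carries load in proportion to AE: A₁E₁ = 280200000 N, A₂E₂ = 81200000 N, ΣAE = 361400000 N.
F₁ = P·A₁E₁/ΣAE = 360000·280200000/361400000 = 279100 N.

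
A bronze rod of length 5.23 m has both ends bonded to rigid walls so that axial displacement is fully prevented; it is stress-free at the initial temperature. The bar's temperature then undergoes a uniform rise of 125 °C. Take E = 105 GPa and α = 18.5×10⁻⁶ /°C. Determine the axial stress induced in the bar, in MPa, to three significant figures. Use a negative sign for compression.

-243 MPa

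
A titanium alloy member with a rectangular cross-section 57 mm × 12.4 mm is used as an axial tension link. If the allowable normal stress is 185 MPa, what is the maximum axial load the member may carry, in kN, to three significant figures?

131 kN

A = 706.8 mm².
P_max = σ_allow · A = 185 · 706.8 = 130800 N = 130.8 kN.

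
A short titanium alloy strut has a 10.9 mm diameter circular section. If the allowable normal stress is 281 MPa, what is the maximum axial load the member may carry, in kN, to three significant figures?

A = 93.31 mm².
P_max = σ_allow · A = 281 · 93.31 = 26220 N = 26.22 kN.

26.2 kN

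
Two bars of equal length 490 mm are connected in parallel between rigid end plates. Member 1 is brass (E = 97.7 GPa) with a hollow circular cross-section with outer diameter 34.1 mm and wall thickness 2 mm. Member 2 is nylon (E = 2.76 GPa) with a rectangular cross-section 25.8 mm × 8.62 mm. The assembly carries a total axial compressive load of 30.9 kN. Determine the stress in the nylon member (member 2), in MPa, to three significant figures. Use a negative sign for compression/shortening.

-4.20 MPa

A_1 = 201.7 mm².
A_2 = 222.4 mm².
Equal strain + equilibrium ⇒ each member carries load in proportion to AE: A₁E₁ = 19710000 N, A₂E₂ = 613800 N, ΣAE = 20320000 N.
σ₂ = P·E₂/ΣAE = -30900·2760/20320000 = -4.197 MPa.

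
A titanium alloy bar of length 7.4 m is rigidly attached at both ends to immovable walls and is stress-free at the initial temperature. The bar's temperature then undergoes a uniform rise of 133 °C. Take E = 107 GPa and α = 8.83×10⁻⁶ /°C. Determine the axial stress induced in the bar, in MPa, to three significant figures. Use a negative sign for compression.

-126 MPa

Free thermal expansion αLΔT = 8.83e-6 · 7400 · 133 = 8.69 mm.
The walls impose strain ε = −(8.69)/7400 = -1.1744e-03; σ = Eε = 107000 · -1.1744e-03 = -125.7 MPa.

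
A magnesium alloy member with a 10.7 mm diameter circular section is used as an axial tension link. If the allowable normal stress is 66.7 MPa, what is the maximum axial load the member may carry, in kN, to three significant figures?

A = 89.92 mm².
P_max = σ_allow · A = 66.7 · 89.92 = 5998 N = 5.998 kN.

6.00 kN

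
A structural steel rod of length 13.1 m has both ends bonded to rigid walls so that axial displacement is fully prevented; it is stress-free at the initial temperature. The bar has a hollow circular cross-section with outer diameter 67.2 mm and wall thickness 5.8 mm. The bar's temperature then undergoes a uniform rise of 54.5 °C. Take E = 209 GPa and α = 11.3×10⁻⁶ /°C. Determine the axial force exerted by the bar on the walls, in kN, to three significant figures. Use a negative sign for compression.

-144 kN

Free thermal expansion αLΔT = 11.3e-6 · 13100 · 54.5 = 8.068 mm.
The walls impose strain ε = −(8.068)/13100 = -6.1585e-04; σ = Eε = 209000 · -6.1585e-04 = -128.7 MPa.
Wall reaction R = σ·A = -128.7·1119 = -144000 N = -144 kN.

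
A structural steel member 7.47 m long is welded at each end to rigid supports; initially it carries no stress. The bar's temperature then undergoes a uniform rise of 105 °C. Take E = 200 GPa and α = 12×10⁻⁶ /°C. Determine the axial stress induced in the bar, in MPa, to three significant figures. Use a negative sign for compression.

-252 MPa

Free thermal expansion αLΔT = 12e-6 · 7470 · 105 = 9.412 mm.
The walls impose strain ε = −(9.412)/7470 = -1.2600e-03; σ = Eε = 200000 · -1.2600e-03 = -252 MPa.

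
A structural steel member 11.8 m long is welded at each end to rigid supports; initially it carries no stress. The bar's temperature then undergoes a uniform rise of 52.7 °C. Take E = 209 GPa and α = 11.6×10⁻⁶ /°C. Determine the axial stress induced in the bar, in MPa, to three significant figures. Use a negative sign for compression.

Free thermal expansion αLΔT = 11.6e-6 · 11800 · 52.7 = 7.214 mm.
The walls impose strain ε = −(7.214)/11800 = -6.1132e-04; σ = Eε = 209000 · -6.1132e-04 = -127.8 MPa.

-128 MPa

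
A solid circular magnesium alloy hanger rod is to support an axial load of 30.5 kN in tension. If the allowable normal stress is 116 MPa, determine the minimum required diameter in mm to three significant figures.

Required area A ≥ P/σ_allow = 30500/116 = 262.9 mm².
For a solid circular section, d ≥ √(4A/π) = 18.3 mm.

18.3 mm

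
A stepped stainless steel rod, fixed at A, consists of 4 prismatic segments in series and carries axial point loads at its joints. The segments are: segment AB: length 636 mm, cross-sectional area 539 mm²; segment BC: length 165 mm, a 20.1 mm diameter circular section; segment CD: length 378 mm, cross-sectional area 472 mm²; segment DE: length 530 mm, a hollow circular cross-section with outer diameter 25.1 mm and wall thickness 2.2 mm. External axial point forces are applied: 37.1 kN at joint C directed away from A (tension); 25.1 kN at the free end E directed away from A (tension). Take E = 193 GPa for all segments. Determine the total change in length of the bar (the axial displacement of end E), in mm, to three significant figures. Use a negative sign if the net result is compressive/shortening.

1.09 mm

Internal axial forces (sectioning from the free end, tension +): N_DE = 25.1 kN, N_CD = 25.1 kN, N_BC = 62.2 kN, N_AB = 62.2 kN.
A_BC = 317.3 mm².
A_DE = 158.3 mm².
δ_AB = 62200·636/(539·193000) = 0.3803 mm
δ_BC = 62200·165/(317.3·193000) = 0.1676 mm
δ_CD = 25100·378/(472·193000) = 0.1042 mm
δ_DE = 25100·530/(158.3·193000) = 0.4355 mm
δ = Σδ_i = 1.088 mm.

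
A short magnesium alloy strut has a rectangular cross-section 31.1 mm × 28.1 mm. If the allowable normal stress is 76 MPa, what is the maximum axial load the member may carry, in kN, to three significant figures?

66.4 kN

A = 873.9 mm².
P_max = σ_allow · A = 76 · 873.9 = 66420 N = 66.42 kN.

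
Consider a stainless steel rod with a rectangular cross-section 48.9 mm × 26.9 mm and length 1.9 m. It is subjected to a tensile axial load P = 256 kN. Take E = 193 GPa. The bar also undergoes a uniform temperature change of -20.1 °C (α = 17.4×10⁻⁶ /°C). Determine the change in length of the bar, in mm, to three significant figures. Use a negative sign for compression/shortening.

1.25 mm

A = 1315 mm².
δ_mech = NL/(AE) = 256000·1900/(1315·193000) = 1.916 mm.
δ_thermal = αLΔT = 17.4e-6·1900·-20.1 = -0.6645 mm.
δ = δ_mech + δ_thermal = 1.251 mm.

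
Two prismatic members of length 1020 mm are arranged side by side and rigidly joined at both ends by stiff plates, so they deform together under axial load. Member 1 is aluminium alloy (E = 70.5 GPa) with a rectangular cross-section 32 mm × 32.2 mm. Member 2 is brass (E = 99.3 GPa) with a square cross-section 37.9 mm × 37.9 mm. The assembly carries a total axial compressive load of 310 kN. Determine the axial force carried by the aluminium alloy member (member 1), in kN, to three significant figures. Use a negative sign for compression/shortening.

-105 kN

A_1 = 1030 mm².
A_2 = 1436 mm².
Equal strain + equilibrium ⇒ each member carries load in proportion to AE: A₁E₁ = 72640000 N, A₂E₂ = 142600000 N, ΣAE = 215300000 N.
F₁ = P·A₁E₁/ΣAE = -310000·72640000/215300000 = -104600 N.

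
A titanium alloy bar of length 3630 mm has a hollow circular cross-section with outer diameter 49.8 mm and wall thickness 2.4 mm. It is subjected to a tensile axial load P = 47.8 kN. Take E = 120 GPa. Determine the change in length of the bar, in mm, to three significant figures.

A = 357.4 mm².
δ_mech = NL/(AE) = 47800·3630/(357.4·120000) = 4.046 mm.

4.05 mm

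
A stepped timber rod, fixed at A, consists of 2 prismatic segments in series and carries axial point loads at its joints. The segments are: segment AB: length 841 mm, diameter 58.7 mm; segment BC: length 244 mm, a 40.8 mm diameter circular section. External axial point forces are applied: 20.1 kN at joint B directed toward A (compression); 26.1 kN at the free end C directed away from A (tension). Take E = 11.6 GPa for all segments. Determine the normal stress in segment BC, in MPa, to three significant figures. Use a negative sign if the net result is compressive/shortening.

Internal axial forces (sectioning from the free end, tension +): N_BC = 26.1 kN, N_AB = 6 kN.
A_BC = 1307 mm².
σ_BC = N_BC/A_BC = 26100/1307 = 19.96 MPa.

20.0 MPa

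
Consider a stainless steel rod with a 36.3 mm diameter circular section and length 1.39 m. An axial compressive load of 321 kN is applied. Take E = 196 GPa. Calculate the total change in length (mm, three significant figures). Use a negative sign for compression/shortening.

-2.20 mm

A = 1035 mm².
δ_mech = NL/(AE) = -321000·1390/(1035·196000) = -2.2 mm.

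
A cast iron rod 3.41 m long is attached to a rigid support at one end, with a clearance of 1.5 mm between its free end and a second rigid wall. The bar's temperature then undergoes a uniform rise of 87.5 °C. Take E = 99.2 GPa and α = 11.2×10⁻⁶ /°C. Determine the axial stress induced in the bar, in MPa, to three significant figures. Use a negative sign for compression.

Free thermal expansion αLΔT = 11.2e-6 · 3410 · 87.5 = 3.342 mm.
The walls engage after the gap closes; constrained expansion = 3.342 − 1.5 = 1.842 mm.
The walls impose strain ε = −(1.842)/3410 = -5.4012e-04; σ = Eε = 99200 · -5.4012e-04 = -53.58 MPa.

-53.6 MPa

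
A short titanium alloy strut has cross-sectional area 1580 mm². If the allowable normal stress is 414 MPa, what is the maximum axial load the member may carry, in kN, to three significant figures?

P_max = σ_allow · A = 414 · 1580 = 654100 N = 654.1 kN.

654 kN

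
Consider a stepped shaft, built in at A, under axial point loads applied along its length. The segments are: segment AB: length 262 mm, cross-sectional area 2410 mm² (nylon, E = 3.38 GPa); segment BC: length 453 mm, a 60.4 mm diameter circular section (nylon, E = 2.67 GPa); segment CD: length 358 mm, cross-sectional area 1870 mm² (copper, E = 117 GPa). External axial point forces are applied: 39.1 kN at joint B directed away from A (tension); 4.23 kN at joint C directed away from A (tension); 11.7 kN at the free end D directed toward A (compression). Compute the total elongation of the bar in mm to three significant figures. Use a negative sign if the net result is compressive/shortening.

Internal axial forces (sectioning from the free end, tension +): N_CD = -11.7 kN, N_BC = -7.47 kN, N_AB = 31.63 kN.
A_BC = 2865 mm².
δ_AB = 31630·262/(2410·3380) = 1.017 mm
δ_BC = -7470·453/(2865·2670) = -0.4423 mm
δ_CD = -11700·358/(1870·117000) = -0.01914 mm
δ = Σδ_i = 0.5559 mm.

0.556 mm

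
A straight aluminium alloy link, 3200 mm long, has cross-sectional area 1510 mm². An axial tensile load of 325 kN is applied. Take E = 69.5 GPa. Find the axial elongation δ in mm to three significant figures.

δ_mech = NL/(AE) = 325000·3200/(1510·69500) = 9.91 mm.

9.91 mm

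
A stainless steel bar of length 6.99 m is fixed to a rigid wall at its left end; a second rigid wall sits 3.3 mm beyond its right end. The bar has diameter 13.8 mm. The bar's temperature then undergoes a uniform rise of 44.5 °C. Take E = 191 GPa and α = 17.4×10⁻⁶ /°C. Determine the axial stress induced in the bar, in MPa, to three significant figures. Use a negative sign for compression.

-57.7 MPa

Free thermal expansion αLΔT = 17.4e-6 · 6990 · 44.5 = 5.412 mm.
The walls engage after the gap closes; constrained expansion = 5.412 − 3.3 = 2.112 mm.
The walls impose strain ε = −(2.112)/6990 = -3.0220e-04; σ = Eε = 191000 · -3.0220e-04 = -57.72 MPa.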